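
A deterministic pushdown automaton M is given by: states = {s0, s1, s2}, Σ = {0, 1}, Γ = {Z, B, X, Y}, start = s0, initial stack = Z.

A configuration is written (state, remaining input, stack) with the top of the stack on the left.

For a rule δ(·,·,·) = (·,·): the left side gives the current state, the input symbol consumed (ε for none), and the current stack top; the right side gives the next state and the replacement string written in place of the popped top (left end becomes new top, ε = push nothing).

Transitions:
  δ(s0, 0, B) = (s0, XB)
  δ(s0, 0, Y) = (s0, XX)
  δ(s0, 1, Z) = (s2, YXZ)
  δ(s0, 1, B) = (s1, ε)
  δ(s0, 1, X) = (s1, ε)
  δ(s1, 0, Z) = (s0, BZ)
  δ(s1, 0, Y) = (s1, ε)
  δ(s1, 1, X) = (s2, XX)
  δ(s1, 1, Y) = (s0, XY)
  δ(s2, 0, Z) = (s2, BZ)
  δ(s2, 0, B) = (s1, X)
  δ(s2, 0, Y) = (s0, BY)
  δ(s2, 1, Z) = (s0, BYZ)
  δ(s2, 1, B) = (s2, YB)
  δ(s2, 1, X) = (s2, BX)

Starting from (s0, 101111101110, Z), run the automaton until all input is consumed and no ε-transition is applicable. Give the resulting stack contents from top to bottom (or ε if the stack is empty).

(s0, 101111101110, Z)
  read 1, top Z: go to s2, push YXZ → (s2, 01111101110, YXZ)
  read 0, top Y: go to s0, push BY → (s0, 1111101110, BYXZ)
  read 1, top B: go to s1, push ε → (s1, 111101110, YXZ)
  read 1, top Y: go to s0, push XY → (s0, 11101110, XYXZ)
  read 1, top X: go to s1, push ε → (s1, 1101110, YXZ)
  read 1, top Y: go to s0, push XY → (s0, 101110, XYXZ)
  read 1, top X: go to s1, push ε → (s1, 01110, YXZ)
  read 0, top Y: go to s1, push ε → (s1, 1110, XZ)
  read 1, top X: go to s2, push XX → (s2, 110, XXZ)
  read 1, top X: go to s2, push BX → (s2, 10, BXXZ)
  read 1, top B: go to s2, push YB → (s2, 0, YBXXZ)
  read 0, top Y: go to s0, push BY → (s0, ε, BYBXXZ)
All input consumed in state s0 with stack BYBXXZ.

BYBXXZ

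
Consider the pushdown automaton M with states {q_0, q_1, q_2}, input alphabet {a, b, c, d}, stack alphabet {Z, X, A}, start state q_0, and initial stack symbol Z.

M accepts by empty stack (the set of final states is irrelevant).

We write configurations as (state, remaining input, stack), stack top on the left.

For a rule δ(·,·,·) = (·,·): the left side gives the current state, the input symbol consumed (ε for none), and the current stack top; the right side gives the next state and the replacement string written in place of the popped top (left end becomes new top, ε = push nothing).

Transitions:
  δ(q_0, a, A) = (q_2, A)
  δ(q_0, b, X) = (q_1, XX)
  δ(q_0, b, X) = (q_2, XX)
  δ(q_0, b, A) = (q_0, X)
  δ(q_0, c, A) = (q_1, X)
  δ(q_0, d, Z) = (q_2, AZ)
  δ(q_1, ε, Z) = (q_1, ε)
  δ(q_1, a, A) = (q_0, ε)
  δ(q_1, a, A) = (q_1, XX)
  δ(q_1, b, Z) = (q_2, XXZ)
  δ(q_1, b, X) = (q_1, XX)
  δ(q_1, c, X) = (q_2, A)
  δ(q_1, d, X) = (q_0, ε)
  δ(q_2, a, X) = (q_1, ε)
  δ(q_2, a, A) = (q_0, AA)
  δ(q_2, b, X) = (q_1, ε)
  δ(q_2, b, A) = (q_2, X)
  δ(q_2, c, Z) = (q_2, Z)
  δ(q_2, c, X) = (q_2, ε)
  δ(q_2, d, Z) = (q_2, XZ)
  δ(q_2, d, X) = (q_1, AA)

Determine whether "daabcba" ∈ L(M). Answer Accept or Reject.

One accepting computation: (q_0, daabcba, Z) ⊢ (q_2, aabcba, AZ) ⊢ (q_0, abcba, AAZ) ⊢ (q_2, bcba, AAZ) ⊢ (q_2, cba, XAZ) ⊢ (q_2, ba, AZ) ⊢ (q_2, a, XZ) ⊢ (q_1, ε, Z) ⊢ (q_1, ε, ε)
All input consumed and the stack is empty.

Accept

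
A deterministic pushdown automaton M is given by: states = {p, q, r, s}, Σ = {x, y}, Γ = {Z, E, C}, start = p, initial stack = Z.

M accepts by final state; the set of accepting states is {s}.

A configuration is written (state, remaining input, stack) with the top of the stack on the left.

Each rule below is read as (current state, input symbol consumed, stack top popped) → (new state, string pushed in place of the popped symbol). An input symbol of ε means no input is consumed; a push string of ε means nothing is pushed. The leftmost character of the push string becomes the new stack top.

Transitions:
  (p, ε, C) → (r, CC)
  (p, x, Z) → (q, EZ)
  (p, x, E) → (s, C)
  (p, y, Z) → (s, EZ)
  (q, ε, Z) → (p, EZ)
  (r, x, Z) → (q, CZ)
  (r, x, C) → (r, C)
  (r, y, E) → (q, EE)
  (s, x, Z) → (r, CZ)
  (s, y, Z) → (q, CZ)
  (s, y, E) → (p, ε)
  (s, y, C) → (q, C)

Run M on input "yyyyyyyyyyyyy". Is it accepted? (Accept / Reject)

(p, yyyyyyyyyyyyy, Z)
  read y, top Z: go to s, push EZ → (s, yyyyyyyyyyyy, EZ)
  read y, top E: go to p, push ε → (p, yyyyyyyyyyy, Z)
  read y, top Z: go to s, push EZ → (s, yyyyyyyyyy, EZ)
  read y, top E: go to p, push ε → (p, yyyyyyyyy, Z)
  read y, top Z: go to s, push EZ → (s, yyyyyyyy, EZ)
  read y, top E: go to p, push ε → (p, yyyyyyy, Z)
  read y, top Z: go to s, push EZ → (s, yyyyyy, EZ)
  read y, top E: go to p, push ε → (p, yyyyy, Z)
  read y, top Z: go to s, push EZ → (s, yyyy, EZ)
  read y, top E: go to p, push ε → (p, yyy, Z)
  read y, top Z: go to s, push EZ → (s, yy, EZ)
  read y, top E: go to p, push ε → (p, y, Z)
  read y, top Z: go to s, push EZ → (s, ε, EZ)
All input consumed; state s ∈ F.

Accept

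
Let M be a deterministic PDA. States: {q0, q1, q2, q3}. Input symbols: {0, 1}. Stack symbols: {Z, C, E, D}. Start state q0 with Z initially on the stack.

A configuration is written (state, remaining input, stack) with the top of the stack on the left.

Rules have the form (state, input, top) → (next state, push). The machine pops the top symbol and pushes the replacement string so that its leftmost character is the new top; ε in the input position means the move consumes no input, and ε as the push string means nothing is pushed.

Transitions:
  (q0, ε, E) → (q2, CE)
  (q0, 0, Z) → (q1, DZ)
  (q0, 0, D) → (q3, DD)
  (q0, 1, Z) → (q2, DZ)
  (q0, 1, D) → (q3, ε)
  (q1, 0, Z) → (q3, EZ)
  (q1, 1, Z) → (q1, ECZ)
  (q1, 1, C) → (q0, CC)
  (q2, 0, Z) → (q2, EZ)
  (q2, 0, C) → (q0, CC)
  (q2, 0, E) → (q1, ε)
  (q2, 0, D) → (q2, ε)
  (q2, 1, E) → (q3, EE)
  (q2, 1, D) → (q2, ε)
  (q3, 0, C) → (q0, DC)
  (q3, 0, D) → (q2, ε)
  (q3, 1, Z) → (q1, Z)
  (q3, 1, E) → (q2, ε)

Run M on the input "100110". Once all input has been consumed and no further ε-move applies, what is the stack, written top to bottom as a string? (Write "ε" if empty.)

(q0, 100110, Z) ⊢ (q2, 00110, DZ) ⊢ (q2, 0110, Z) ⊢ (q2, 110, EZ) ⊢ (q3, 10, EEZ) ⊢ (q2, 0, EZ) ⊢ (q1, ε, Z)
All input consumed in state q1 with stack Z.

Z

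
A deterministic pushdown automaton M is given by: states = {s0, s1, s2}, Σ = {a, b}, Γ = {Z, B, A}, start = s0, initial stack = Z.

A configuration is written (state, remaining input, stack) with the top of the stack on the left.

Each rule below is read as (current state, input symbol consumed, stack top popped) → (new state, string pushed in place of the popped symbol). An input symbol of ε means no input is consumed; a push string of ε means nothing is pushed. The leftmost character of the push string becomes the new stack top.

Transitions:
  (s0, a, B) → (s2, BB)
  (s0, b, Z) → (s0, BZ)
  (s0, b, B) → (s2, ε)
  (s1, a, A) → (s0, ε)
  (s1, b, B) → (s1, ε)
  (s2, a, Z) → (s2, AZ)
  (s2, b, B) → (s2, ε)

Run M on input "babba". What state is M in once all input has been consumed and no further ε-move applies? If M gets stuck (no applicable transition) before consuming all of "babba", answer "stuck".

s2

(s0, babba, Z) ⊢ (s0, abba, BZ) ⊢ (s2, bba, BBZ) ⊢ (s2, ba, BZ) ⊢ (s2, a, Z) ⊢ (s2, ε, AZ)
All input consumed; M is in state s2.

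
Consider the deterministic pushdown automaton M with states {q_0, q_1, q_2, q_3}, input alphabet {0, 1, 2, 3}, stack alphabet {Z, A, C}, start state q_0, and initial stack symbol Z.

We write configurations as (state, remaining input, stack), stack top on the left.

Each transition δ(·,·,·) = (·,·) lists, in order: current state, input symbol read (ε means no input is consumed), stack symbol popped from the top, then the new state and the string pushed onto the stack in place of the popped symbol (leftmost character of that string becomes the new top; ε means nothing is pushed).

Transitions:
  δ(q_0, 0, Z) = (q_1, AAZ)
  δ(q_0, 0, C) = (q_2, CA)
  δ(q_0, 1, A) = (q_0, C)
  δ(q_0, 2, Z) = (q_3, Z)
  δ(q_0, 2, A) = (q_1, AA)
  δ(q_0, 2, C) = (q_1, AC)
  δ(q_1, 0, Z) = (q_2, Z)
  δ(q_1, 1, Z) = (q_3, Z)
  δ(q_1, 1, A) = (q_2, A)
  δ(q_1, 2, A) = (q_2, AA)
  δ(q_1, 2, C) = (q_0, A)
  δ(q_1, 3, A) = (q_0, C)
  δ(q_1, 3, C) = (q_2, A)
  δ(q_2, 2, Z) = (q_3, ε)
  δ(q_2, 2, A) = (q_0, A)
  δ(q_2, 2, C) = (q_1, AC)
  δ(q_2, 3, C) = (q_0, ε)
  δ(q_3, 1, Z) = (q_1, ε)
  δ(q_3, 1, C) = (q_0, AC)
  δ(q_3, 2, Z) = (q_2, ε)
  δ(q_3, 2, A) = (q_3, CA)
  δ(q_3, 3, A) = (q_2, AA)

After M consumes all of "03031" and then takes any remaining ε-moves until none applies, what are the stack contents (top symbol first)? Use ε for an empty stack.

CAZ

(q_0, 03031, Z) ⊢ (q_1, 3031, AAZ) ⊢ (q_0, 031, CAZ) ⊢ (q_2, 31, CAAZ) ⊢ (q_0, 1, AAZ) ⊢ (q_0, ε, CAZ)
All input consumed in state q_0 with stack CAZ.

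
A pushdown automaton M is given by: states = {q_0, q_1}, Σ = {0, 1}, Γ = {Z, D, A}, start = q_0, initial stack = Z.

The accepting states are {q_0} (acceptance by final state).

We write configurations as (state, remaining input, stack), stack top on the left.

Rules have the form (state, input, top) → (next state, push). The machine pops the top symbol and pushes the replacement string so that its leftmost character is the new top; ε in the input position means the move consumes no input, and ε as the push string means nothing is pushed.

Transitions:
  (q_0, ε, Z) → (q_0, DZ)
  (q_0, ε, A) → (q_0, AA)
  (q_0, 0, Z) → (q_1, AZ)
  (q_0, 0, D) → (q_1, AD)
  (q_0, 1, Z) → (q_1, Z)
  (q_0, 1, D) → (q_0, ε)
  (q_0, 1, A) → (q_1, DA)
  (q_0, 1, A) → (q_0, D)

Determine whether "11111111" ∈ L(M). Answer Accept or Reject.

Accept

One accepting computation: (q_0, 11111111, Z) ⊢ (q_0, 11111111, DZ) ⊢ (q_0, 1111111, Z) ⊢ (q_0, 1111111, DZ) ⊢ (q_0, 111111, Z) ⊢ (q_0, 111111, DZ) ⊢ (q_0, 11111, Z) ⊢ (q_0, 11111, DZ) ⊢ (q_0, 1111, Z) ⊢ (q_0, 1111, DZ) ⊢ (q_0, 111, Z) ⊢ (q_0, 111, DZ) ⊢ (q_0, 11, Z) ⊢ (q_0, 11, DZ) ⊢ (q_0, 1, Z) ⊢ (q_0, 1, DZ) ⊢ (q_0, ε, Z)
All input consumed and state q_0 ∈ F.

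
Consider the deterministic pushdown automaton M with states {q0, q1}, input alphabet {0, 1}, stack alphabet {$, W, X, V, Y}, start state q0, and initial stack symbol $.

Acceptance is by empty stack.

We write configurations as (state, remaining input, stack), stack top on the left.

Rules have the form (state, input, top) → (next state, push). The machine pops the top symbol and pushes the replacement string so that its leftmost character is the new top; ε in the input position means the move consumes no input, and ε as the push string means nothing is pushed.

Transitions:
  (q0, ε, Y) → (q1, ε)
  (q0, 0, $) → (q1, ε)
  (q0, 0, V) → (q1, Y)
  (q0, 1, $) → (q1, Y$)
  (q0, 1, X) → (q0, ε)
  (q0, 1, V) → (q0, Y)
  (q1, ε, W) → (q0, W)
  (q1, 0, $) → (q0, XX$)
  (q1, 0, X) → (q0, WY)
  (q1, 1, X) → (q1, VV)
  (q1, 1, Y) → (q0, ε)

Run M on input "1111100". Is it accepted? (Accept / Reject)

Reject

(q0, 1111100, $)
  read 1, top $: go to q1, push Y$ → (q1, 111100, Y$)
  read 1, top Y: go to q0, push ε → (q0, 11100, $)
  read 1, top $: go to q1, push Y$ → (q1, 1100, Y$)
  read 1, top Y: go to q0, push ε → (q0, 100, $)
  read 1, top $: go to q1, push Y$ → (q1, 00, Y$)
No transition applies at (q1, 00, Y$); input not fully consumed.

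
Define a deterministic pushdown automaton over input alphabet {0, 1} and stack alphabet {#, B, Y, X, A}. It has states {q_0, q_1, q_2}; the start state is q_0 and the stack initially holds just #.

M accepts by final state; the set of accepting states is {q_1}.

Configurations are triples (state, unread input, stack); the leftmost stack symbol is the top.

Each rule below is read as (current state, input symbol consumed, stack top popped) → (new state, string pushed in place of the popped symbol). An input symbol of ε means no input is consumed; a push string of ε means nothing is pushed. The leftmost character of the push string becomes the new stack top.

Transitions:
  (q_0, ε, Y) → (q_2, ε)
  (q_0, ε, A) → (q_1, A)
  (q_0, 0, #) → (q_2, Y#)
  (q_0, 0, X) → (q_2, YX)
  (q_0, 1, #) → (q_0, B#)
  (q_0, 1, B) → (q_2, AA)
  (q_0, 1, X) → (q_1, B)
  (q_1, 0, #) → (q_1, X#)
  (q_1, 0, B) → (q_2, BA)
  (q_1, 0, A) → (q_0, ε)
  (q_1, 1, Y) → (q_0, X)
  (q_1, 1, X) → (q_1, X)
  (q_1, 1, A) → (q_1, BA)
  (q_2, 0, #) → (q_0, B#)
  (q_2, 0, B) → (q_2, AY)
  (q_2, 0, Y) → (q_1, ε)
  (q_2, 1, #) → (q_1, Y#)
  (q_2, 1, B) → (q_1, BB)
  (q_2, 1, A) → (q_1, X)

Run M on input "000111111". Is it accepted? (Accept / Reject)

(q_0, 000111111, #)
  read 0, top #: go to q_2, push Y# → (q_2, 00111111, Y#)
  read 0, top Y: go to q_1, push ε → (q_1, 0111111, #)
  read 0, top #: go to q_1, push X# → (q_1, 111111, X#)
  read 1, top X: go to q_1, push X → (q_1, 11111, X#)
  read 1, top X: go to q_1, push X → (q_1, 1111, X#)
  read 1, top X: go to q_1, push X → (q_1, 111, X#)
  read 1, top X: go to q_1, push X → (q_1, 11, X#)
  read 1, top X: go to q_1, push X → (q_1, 1, X#)
  read 1, top X: go to q_1, push X → (q_1, ε, X#)
All input consumed; state q_1 ∈ F.

Accept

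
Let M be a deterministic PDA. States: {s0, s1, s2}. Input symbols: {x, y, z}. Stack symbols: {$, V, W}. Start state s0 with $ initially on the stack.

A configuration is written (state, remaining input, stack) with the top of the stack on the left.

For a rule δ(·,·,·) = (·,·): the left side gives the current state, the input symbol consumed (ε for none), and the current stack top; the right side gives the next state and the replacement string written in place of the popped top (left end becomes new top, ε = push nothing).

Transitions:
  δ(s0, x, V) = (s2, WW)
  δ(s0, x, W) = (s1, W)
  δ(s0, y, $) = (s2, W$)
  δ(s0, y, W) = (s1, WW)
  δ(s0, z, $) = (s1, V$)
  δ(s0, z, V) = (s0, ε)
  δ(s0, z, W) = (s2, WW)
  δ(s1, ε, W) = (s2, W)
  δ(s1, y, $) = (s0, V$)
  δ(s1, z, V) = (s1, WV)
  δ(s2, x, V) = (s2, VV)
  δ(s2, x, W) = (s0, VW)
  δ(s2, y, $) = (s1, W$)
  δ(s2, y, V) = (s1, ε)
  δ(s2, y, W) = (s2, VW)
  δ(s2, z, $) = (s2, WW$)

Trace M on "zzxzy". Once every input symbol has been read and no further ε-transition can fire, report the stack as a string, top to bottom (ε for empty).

WWV$

(s0, zzxzy, $)
  read z, top $: go to s1, push V$ → (s1, zxzy, V$)
  read z, top V: go to s1, push WV → (s1, xzy, WV$)
  ε-move, top W: go to s2, push W → (s2, xzy, WV$)
  read x, top W: go to s0, push VW → (s0, zy, VWV$)
  read z, top V: go to s0, push ε → (s0, y, WV$)
  read y, top W: go to s1, push WW → (s1, ε, WWV$)
  ε-move, top W: go to s2, push W → (s2, ε, WWV$)
All input consumed in state s2 with stack WWV$.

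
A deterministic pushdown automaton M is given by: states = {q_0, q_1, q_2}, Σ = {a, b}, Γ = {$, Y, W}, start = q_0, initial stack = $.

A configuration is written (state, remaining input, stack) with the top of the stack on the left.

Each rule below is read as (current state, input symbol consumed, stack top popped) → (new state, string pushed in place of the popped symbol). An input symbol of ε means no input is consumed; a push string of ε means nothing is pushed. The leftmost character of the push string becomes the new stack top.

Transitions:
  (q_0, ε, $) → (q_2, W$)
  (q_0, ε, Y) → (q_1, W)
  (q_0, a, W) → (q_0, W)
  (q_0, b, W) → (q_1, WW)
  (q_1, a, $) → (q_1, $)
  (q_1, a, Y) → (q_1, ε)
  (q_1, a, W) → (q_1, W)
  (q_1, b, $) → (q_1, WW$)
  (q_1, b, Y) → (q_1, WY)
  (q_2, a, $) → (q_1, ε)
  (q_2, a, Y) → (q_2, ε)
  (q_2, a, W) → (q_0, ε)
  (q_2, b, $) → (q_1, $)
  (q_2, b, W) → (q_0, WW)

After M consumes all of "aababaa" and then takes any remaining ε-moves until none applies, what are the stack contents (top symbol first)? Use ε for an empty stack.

(q_0, aababaa, $) ⊢ (q_2, aababaa, W$) ⊢ (q_0, ababaa, $) ⊢ (q_2, ababaa, W$) ⊢ (q_0, babaa, $) ⊢ (q_2, babaa, W$) ⊢ (q_0, abaa, WW$) ⊢ (q_0, baa, WW$) ⊢ (q_1, aa, WWW$) ⊢ (q_1, a, WWW$) ⊢ (q_1, ε, WWW$)
All input consumed in state q_1 with stack WWW$.

WWW$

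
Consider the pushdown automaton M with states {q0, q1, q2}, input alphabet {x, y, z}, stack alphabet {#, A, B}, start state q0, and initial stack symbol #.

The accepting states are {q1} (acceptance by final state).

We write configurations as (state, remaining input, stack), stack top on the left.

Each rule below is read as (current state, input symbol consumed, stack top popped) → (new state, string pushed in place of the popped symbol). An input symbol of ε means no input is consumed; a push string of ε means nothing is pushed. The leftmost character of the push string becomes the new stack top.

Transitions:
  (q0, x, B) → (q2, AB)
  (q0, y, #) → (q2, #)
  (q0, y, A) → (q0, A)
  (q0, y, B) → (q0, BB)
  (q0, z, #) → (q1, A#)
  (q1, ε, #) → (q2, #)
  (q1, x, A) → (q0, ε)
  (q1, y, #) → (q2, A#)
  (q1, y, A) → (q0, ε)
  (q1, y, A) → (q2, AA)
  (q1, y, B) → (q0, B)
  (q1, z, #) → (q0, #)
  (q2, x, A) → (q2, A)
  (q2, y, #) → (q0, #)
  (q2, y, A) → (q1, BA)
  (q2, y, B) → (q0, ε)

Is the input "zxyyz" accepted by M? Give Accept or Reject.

One accepting computation: (q0, zxyyz, #) ⊢ (q1, xyyz, A#) ⊢ (q0, yyz, #) ⊢ (q2, yz, #) ⊢ (q0, z, #) ⊢ (q1, ε, A#)
All input consumed and state q1 ∈ F.

Accept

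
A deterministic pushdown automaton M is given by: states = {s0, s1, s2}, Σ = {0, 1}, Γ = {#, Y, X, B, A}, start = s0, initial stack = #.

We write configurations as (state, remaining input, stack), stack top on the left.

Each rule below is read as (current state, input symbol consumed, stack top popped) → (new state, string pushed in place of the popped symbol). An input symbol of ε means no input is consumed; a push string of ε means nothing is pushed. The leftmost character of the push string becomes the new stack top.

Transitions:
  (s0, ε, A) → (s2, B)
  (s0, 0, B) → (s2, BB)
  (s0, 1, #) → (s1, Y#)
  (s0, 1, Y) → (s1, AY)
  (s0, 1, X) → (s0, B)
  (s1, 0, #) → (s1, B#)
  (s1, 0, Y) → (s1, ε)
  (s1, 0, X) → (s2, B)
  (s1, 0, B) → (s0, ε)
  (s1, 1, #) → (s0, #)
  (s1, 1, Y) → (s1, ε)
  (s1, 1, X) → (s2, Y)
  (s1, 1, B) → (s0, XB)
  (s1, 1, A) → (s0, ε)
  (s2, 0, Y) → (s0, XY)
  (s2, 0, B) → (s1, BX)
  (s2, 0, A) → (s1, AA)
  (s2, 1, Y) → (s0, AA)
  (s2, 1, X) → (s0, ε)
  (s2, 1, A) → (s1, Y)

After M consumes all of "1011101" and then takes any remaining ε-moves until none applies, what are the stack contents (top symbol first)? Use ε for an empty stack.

XB#

(s0, 1011101, #)
  read 1, top #: go to s1, push Y# → (s1, 011101, Y#)
  read 0, top Y: go to s1, push ε → (s1, 11101, #)
  read 1, top #: go to s0, push # → (s0, 1101, #)
  read 1, top #: go to s1, push Y# → (s1, 101, Y#)
  read 1, top Y: go to s1, push ε → (s1, 01, #)
  read 0, top #: go to s1, push B# → (s1, 1, B#)
  read 1, top B: go to s0, push XB → (s0, ε, XB#)
All input consumed in state s0 with stack XB#.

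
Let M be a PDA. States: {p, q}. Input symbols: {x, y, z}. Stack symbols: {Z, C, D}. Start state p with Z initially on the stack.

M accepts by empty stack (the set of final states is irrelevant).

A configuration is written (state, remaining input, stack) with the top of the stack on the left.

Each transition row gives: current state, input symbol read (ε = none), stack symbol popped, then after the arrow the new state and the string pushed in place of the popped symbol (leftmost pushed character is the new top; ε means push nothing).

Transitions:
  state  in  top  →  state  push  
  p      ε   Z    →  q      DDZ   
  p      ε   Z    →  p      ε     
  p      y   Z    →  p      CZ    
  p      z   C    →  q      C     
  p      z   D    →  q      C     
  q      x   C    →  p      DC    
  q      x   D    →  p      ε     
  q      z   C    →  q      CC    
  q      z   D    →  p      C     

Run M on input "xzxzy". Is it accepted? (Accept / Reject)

Reject

No computation consumes all input and empties the stack.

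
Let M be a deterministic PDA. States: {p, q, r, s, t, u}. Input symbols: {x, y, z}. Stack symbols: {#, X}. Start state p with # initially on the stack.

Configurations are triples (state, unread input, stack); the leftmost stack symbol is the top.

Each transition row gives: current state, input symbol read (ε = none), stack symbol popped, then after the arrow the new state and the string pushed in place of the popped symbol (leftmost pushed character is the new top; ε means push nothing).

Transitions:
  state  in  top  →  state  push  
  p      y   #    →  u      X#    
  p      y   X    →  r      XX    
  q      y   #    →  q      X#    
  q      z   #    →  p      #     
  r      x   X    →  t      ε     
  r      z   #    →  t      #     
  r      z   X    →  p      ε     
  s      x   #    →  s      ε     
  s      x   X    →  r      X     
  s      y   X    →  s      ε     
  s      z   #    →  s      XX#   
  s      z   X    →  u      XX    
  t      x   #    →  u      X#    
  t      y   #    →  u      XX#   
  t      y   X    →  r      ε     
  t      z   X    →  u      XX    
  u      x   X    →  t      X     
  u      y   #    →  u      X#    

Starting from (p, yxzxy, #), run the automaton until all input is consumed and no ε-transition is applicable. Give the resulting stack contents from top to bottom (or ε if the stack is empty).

(p, yxzxy, #)
  read y, top #: go to u, push X# → (u, xzxy, X#)
  read x, top X: go to t, push X → (t, zxy, X#)
  read z, top X: go to u, push XX → (u, xy, XX#)
  read x, top X: go to t, push X → (t, y, XX#)
  read y, top X: go to r, push ε → (r, ε, X#)
All input consumed in state r with stack X#.

X#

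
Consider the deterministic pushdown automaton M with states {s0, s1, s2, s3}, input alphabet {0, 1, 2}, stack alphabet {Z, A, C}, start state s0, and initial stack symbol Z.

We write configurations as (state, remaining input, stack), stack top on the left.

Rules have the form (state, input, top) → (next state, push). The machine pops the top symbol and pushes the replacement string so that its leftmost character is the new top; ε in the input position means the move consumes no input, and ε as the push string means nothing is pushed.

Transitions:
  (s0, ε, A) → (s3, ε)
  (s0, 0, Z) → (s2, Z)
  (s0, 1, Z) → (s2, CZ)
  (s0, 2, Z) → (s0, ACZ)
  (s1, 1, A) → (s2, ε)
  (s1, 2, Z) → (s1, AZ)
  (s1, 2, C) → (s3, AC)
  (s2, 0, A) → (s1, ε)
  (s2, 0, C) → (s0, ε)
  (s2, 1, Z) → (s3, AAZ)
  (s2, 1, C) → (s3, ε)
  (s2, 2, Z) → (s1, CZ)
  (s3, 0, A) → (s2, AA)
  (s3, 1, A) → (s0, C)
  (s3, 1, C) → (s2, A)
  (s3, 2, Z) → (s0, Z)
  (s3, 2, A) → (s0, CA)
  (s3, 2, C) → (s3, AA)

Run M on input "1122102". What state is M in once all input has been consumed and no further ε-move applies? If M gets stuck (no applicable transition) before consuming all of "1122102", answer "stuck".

(s0, 1122102, Z) ⊢ (s2, 122102, CZ) ⊢ (s3, 22102, Z) ⊢ (s0, 2102, Z) ⊢ (s0, 102, ACZ) ⊢ (s3, 102, CZ) ⊢ (s2, 02, AZ) ⊢ (s1, 2, Z) ⊢ (s1, ε, AZ)
All input consumed; M is in state s1.

s1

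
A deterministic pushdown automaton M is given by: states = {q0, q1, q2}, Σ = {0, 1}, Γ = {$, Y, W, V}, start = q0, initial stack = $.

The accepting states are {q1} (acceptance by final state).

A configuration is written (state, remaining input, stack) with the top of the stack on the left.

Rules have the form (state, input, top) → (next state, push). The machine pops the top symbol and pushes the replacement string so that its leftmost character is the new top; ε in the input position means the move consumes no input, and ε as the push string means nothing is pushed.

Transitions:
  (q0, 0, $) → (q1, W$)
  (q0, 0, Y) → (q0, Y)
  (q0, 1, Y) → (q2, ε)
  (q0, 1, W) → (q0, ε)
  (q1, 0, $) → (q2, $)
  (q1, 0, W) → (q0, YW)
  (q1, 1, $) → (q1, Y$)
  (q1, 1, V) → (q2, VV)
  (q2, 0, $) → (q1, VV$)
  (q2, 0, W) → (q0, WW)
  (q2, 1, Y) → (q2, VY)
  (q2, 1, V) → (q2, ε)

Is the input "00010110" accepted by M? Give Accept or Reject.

Accept

(q0, 00010110, $)
  read 0, top $: go to q1, push W$ → (q1, 0010110, W$)
  read 0, top W: go to q0, push YW → (q0, 010110, YW$)
  read 0, top Y: go to q0, push Y → (q0, 10110, YW$)
  read 1, top Y: go to q2, push ε → (q2, 0110, W$)
  read 0, top W: go to q0, push WW → (q0, 110, WW$)
  read 1, top W: go to q0, push ε → (q0, 10, W$)
  read 1, top W: go to q0, push ε → (q0, 0, $)
  read 0, top $: go to q1, push W$ → (q1, ε, W$)
All input consumed; state q1 ∈ F.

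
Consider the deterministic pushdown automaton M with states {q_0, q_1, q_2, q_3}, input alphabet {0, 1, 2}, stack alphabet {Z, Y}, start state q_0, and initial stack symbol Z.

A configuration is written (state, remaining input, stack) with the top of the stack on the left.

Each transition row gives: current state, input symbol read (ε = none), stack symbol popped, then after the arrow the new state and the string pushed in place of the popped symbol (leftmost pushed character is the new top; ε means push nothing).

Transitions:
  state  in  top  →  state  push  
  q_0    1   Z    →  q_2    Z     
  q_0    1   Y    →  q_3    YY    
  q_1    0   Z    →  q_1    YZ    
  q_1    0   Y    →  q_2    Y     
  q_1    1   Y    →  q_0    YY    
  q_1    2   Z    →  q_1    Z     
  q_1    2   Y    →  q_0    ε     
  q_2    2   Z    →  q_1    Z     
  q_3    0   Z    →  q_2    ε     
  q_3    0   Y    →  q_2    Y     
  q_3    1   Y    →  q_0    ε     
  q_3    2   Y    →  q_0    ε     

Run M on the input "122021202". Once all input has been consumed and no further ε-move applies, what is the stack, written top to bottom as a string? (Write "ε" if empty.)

Z

(q_0, 122021202, Z)
  read 1, top Z: go to q_2, push Z → (q_2, 22021202, Z)
  read 2, top Z: go to q_1, push Z → (q_1, 2021202, Z)
  read 2, top Z: go to q_1, push Z → (q_1, 021202, Z)
  read 0, top Z: go to q_1, push YZ → (q_1, 21202, YZ)
  read 2, top Y: go to q_0, push ε → (q_0, 1202, Z)
  read 1, top Z: go to q_2, push Z → (q_2, 202, Z)
  read 2, top Z: go to q_1, push Z → (q_1, 02, Z)
  read 0, top Z: go to q_1, push YZ → (q_1, 2, YZ)
  read 2, top Y: go to q_0, push ε → (q_0, ε, Z)
All input consumed in state q_0 with stack Z.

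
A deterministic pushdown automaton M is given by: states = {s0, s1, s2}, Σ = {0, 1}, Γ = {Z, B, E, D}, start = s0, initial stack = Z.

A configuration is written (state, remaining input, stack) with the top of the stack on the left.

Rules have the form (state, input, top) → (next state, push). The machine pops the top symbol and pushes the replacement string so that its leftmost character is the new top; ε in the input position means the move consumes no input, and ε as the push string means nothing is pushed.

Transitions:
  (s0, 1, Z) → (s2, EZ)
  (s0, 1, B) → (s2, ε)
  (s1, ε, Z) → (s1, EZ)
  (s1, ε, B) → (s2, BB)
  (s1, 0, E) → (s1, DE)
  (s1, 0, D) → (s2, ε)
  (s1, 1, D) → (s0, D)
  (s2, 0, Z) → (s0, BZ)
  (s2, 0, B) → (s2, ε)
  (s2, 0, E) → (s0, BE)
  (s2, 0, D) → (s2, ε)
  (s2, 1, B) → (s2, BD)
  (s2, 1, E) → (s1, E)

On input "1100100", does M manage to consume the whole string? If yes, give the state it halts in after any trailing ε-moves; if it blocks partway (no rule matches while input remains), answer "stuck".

(s0, 1100100, Z)
  read 1, top Z: go to s2, push EZ → (s2, 100100, EZ)
  read 1, top E: go to s1, push E → (s1, 00100, EZ)
  read 0, top E: go to s1, push DE → (s1, 0100, DEZ)
  read 0, top D: go to s2, push ε → (s2, 100, EZ)
  read 1, top E: go to s1, push E → (s1, 00, EZ)
  read 0, top E: go to s1, push DE → (s1, 0, DEZ)
  read 0, top D: go to s2, push ε → (s2, ε, EZ)
All input consumed; M is in state s2.

s2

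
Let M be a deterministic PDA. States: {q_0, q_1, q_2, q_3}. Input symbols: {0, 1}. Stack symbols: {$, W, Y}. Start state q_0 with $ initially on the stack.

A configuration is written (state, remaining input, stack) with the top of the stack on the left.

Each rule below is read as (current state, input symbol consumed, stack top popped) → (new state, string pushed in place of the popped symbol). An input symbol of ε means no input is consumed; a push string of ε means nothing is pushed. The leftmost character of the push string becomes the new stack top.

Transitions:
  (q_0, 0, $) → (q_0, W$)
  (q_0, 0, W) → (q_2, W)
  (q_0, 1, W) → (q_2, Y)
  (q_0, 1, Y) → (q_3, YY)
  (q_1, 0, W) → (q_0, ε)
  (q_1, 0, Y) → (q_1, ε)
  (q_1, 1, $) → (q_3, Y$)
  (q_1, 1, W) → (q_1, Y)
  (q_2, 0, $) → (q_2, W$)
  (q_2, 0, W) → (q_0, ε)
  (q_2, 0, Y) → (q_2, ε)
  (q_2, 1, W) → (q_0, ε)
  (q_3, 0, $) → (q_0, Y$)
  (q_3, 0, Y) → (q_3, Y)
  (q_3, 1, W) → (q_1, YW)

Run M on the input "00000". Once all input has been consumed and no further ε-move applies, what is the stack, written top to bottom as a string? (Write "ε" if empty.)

W$

(q_0, 00000, $)
  read 0, top $: go to q_0, push W$ → (q_0, 0000, W$)
  read 0, top W: go to q_2, push W → (q_2, 000, W$)
  read 0, top W: go to q_0, push ε → (q_0, 00, $)
  read 0, top $: go to q_0, push W$ → (q_0, 0, W$)
  read 0, top W: go to q_2, push W → (q_2, ε, W$)
All input consumed in state q_2 with stack W$.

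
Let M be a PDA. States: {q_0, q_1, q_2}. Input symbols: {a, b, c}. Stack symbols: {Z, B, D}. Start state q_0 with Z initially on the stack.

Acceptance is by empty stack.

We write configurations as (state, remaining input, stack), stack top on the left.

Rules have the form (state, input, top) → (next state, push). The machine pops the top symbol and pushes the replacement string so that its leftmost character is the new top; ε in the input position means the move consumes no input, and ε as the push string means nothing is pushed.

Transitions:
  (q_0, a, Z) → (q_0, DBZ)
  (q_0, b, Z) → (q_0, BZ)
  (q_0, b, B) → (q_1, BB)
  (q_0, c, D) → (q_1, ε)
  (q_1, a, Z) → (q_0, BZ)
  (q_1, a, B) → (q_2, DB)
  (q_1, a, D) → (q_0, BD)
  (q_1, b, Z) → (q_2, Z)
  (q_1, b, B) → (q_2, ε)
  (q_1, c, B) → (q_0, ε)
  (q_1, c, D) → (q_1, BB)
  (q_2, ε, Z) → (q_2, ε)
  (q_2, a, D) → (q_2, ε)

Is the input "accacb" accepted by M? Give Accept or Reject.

One accepting computation: (q_0, accacb, Z) ⊢ (q_0, ccacb, DBZ) ⊢ (q_1, cacb, BZ) ⊢ (q_0, acb, Z) ⊢ (q_0, cb, DBZ) ⊢ (q_1, b, BZ) ⊢ (q_2, ε, Z) ⊢ (q_2, ε, ε)
All input consumed and the stack is empty.

Accept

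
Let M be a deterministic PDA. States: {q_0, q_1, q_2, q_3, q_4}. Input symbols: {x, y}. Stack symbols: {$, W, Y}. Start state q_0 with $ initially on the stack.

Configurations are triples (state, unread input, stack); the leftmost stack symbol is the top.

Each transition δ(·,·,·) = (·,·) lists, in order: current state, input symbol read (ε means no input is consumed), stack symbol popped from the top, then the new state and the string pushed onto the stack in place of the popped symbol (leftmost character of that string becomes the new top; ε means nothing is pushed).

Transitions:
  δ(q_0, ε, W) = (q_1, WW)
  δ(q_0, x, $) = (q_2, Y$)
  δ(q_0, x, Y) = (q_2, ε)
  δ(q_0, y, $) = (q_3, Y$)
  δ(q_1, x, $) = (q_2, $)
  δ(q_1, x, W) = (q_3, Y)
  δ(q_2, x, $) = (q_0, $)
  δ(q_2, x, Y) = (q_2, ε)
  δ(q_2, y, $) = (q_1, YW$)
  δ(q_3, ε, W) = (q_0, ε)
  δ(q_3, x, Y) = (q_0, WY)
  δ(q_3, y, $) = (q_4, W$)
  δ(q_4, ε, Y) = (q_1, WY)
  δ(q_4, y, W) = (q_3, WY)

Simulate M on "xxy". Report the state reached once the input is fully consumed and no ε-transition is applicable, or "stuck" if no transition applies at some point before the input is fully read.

(q_0, xxy, $) ⊢ (q_2, xy, Y$) ⊢ (q_2, y, $) ⊢ (q_1, ε, YW$)
All input consumed; M is in state q_1.

q_1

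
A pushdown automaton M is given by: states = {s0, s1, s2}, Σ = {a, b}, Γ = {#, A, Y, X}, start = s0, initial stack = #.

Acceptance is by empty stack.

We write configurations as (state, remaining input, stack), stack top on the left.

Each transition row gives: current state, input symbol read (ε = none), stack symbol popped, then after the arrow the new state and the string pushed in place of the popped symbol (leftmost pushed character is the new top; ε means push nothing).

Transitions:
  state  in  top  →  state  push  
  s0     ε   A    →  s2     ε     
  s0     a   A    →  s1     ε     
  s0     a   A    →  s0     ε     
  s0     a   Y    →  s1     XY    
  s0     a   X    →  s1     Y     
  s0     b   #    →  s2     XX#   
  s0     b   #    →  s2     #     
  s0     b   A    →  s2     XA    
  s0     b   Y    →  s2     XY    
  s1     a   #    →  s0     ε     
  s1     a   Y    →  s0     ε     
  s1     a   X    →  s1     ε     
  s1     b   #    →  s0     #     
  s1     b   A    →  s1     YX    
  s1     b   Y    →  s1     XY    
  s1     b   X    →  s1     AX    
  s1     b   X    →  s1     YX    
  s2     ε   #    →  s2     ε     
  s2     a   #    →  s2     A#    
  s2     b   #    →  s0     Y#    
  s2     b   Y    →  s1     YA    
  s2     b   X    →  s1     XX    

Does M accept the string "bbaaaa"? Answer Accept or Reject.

Accept

One accepting computation: (s0, bbaaaa, #) ⊢ (s2, baaaa, XX#) ⊢ (s1, aaaa, XXX#) ⊢ (s1, aaa, XX#) ⊢ (s1, aa, X#) ⊢ (s1, a, #) ⊢ (s0, ε, ε)
All input consumed and the stack is empty.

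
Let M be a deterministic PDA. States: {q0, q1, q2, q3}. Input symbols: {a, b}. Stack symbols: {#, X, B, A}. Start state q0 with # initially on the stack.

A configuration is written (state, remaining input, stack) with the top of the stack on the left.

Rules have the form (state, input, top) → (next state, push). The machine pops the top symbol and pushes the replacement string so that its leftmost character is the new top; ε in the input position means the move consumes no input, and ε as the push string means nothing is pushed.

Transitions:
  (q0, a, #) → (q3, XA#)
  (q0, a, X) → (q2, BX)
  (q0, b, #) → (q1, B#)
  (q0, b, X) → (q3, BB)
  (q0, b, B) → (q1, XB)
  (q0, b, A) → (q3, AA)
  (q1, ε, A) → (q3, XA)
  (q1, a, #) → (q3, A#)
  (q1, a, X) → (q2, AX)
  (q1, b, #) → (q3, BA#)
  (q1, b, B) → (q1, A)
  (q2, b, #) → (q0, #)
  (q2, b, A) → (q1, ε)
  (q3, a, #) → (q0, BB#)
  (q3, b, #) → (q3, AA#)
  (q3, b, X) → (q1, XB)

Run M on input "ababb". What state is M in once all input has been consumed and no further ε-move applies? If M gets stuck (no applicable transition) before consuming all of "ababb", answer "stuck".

stuck

(q0, ababb, #) ⊢ (q3, babb, XA#) ⊢ (q1, abb, XBA#) ⊢ (q2, bb, AXBA#) ⊢ (q1, b, XBA#)
No transition for (q1, b, top X); M blocks with input b remaining.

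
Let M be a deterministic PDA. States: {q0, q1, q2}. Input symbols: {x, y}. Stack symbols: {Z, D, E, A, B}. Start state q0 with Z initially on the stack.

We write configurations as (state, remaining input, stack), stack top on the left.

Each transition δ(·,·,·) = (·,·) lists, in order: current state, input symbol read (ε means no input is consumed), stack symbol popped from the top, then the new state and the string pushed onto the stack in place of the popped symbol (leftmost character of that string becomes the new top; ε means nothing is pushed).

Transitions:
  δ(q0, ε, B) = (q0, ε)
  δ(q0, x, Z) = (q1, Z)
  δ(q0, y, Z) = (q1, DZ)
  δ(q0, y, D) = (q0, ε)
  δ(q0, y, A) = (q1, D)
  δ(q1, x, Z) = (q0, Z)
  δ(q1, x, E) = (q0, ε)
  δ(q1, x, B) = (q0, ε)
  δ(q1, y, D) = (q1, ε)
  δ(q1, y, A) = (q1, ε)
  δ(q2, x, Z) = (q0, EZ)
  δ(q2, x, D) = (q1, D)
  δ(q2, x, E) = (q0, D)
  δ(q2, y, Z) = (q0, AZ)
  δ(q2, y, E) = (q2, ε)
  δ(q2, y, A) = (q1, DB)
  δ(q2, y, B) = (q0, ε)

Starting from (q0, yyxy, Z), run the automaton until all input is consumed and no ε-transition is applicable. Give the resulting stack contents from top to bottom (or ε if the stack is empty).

(q0, yyxy, Z)
  read y, top Z: go to q1, push DZ → (q1, yxy, DZ)
  read y, top D: go to q1, push ε → (q1, xy, Z)
  read x, top Z: go to q0, push Z → (q0, y, Z)
  read y, top Z: go to q1, push DZ → (q1, ε, DZ)
All input consumed in state q1 with stack DZ.

DZ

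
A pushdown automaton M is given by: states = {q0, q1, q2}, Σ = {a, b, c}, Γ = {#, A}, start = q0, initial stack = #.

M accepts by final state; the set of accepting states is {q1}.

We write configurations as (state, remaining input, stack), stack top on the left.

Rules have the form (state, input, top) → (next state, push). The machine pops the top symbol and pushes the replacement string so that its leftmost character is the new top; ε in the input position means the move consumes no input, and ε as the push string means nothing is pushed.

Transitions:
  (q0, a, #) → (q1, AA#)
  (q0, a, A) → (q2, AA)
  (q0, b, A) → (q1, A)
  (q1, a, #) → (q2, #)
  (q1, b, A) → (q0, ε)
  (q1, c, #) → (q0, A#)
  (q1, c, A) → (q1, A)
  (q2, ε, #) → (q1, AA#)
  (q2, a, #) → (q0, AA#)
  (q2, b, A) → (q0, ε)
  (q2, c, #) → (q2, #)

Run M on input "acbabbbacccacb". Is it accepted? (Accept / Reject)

No computation consumes all input and reaches a final state.

Reject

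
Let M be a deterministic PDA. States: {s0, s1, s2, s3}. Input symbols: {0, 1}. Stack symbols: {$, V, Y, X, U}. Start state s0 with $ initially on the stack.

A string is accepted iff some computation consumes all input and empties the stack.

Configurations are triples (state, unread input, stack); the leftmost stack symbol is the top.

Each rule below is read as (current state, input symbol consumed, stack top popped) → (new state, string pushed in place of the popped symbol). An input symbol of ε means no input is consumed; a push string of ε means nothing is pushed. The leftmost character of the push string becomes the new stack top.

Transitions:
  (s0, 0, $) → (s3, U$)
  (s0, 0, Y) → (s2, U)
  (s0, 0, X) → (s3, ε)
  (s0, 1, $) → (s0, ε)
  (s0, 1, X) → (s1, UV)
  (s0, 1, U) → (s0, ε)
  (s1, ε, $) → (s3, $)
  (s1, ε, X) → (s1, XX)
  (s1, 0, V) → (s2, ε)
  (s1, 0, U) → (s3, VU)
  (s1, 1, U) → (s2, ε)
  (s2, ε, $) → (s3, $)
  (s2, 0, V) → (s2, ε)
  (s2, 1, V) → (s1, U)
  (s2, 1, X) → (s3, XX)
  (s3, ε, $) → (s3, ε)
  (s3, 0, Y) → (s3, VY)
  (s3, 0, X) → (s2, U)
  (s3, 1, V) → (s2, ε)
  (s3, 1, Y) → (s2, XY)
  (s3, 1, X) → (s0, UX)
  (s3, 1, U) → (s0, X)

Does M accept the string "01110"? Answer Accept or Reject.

(s0, 01110, $)
  read 0, top $: go to s3, push U$ → (s3, 1110, U$)
  read 1, top U: go to s0, push X → (s0, 110, X$)
  read 1, top X: go to s1, push UV → (s1, 10, UV$)
  read 1, top U: go to s2, push ε → (s2, 0, V$)
  read 0, top V: go to s2, push ε → (s2, ε, $)
  ε-move, top $: go to s3, push $ → (s3, ε, $)
  ε-move, top $: go to s3, push ε → (s3, ε, ε)
All input consumed and the stack is empty.

Accept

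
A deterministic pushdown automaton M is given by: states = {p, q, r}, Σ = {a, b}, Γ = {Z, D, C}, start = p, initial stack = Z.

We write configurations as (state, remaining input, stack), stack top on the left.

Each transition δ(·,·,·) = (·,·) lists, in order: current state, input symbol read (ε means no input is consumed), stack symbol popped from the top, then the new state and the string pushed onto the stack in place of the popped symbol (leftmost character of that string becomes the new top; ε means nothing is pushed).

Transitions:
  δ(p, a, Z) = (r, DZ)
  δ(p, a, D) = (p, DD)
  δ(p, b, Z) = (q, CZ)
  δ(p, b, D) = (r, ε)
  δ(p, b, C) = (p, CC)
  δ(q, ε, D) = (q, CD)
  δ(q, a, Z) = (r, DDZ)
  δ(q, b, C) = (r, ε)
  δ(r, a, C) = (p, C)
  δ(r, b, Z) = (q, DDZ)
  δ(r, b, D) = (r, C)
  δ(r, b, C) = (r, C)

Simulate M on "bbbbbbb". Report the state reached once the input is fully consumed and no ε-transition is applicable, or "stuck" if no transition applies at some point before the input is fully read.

(p, bbbbbbb, Z) ⊢ (q, bbbbbb, CZ) ⊢ (r, bbbbb, Z) ⊢ (q, bbbb, DDZ) ⊢ (q, bbbb, CDDZ) ⊢ (r, bbb, DDZ) ⊢ (r, bb, CDZ) ⊢ (r, b, CDZ) ⊢ (r, ε, CDZ)
All input consumed; M is in state r.

r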